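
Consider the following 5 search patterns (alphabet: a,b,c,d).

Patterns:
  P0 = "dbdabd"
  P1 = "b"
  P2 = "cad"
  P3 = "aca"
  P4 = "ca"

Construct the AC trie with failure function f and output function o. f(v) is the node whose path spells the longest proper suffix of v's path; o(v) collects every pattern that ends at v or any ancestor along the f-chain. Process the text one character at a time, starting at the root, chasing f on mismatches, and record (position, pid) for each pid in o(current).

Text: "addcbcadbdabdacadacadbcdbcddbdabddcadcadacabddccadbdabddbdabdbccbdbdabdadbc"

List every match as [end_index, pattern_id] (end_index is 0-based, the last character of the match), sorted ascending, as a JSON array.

Build automaton:
Trie (insert patterns):
  n0 'ε': a→11 b→7 c→8 d→1
  n1 'd': b→2
  n2 'db': d→3
  n3 'dbd': a→4
  n4 'dbda': b→5
  n5 'dbdab': d→6
  n6 'dbdabd': ·  ←P0
  n7 'b': ·  ←P1
  n8 'c': a→9
  n9 'ca': d→10  ←P4
  n10 'cad': ·  ←P2
  n11 'a': c→12
  n12 'ac': a→13
  n13 'aca': ·  ←P3

BFS fail/out derivation:
  fail(1) 'd': from fail(0)=0 chase 'd': 0 ⇒ 0;  out=∅∪out(0)=∅
  fail(7) 'b': from fail(0)=0 chase 'b': 0 ⇒ 0;  out={1}∪out(0)={1}
  fail(8) 'c': from fail(0)=0 chase 'c': 0 ⇒ 0;  out=∅∪out(0)=∅
  fail(11) 'a': from fail(0)=0 chase 'a': 0 ⇒ 0;  out=∅∪out(0)=∅
  fail(2) 'db': from fail(1)=0 chase 'b': 0 ⇒ 7;  out=∅∪out(7)={1}
  fail(9) 'ca': from fail(8)=0 chase 'a': 0 ⇒ 11;  out={4}∪out(11)={4}
  fail(12) 'ac': from fail(11)=0 chase 'c': 0 ⇒ 8;  out=∅∪out(8)=∅
  fail(3) 'dbd': from fail(2)=7 chase 'd': 7→0 ⇒ 1;  out=∅∪out(1)=∅
  fail(10) 'cad': from fail(9)=11 chase 'd': 11→0 ⇒ 1;  out={2}∪out(1)={2}
  fail(13) 'aca': from fail(12)=8 chase 'a': 8 ⇒ 9;  out={3}∪out(9)={3,4}
  fail(4) 'dbda': from fail(3)=1 chase 'a': 1→0 ⇒ 11;  out=∅∪out(11)=∅
  fail(5) 'dbdab': from fail(4)=11 chase 'b': 11→0 ⇒ 7;  out=∅∪out(7)={1}
  fail(6) 'dbdabd': from fail(5)=7 chase 'd': 7→0 ⇒ 1;  out={0}∪out(1)={0}

Scan:
pos 0 'a': at 11
pos 1 'd': at 1 (via fail)
pos 2 'd': at 1 (via fail)
pos 3 'c': at 8 (via fail)
pos 4 'b': at 7 (via fail)  ** P1@[4:4]
pos 5 'c': at 8 (via fail)
pos 6 'a': at 9  ** P4@[5:6]
pos 7 'd': at 10  ** P2@[5:7]
pos 8 'b': at 2 (via fail)  ** P1@[8:8]
pos 9 'd': at 3
pos 10 'a': at 4
pos 11 'b': at 5  ** P1@[11:11]
pos 12 'd': at 6  ** P0@[7:12]
pos 13 'a': at 11 (via fail)
pos 14 'c': at 12
pos 15 'a': at 13  ** P3@[13:15],P4@[14:15]
pos 16 'd': at 10 (via fail)  ** P2@[14:16]
pos 17 'a': at 11 (via fail)
pos 18 'c': at 12
pos 19 'a': at 13  ** P3@[17:19],P4@[18:19]
pos 20 'd': at 10 (via fail)  ** P2@[18:20]
pos 21 'b': at 2 (via fail)  ** P1@[21:21]
pos 22 'c': at 8 (via fail)
pos 23 'd': at 1 (via fail)
pos 24 'b': at 2  ** P1@[24:24]
pos 25 'c': at 8 (via fail)
pos 26 'd': at 1 (via fail)
pos 27 'd': at 1 (via fail)
pos 28 'b': at 2  ** P1@[28:28]
pos 29 'd': at 3
pos 30 'a': at 4
pos 31 'b': at 5  ** P1@[31:31]
pos 32 'd': at 6  ** P0@[27:32]
pos 33 'd': at 1 (via fail)
pos 34 'c': at 8 (via fail)
pos 35 'a': at 9  ** P4@[34:35]
pos 36 'd': at 10  ** P2@[34:36]
pos 37 'c': at 8 (via fail)
pos 38 'a': at 9  ** P4@[37:38]
pos 39 'd': at 10  ** P2@[37:39]
pos 40 'a': at 11 (via fail)
pos 41 'c': at 12
pos 42 'a': at 13  ** P3@[40:42],P4@[41:42]
pos 43 'b': at 7 (via fail)  ** P1@[43:43]
pos 44 'd': at 1 (via fail)
pos 45 'd': at 1 (via fail)
pos 46 'c': at 8 (via fail)
pos 47 'c': at 8 (via fail)
pos 48 'a': at 9  ** P4@[47:48]
pos 49 'd': at 10  ** P2@[47:49]
pos 50 'b': at 2 (via fail)  ** P1@[50:50]
pos 51 'd': at 3
pos 52 'a': at 4
pos 53 'b': at 5  ** P1@[53:53]
pos 54 'd': at 6  ** P0@[49:54]
pos 55 'd': at 1 (via fail)
pos 56 'b': at 2  ** P1@[56:56]
pos 57 'd': at 3
pos 58 'a': at 4
pos 59 'b': at 5  ** P1@[59:59]
pos 60 'd': at 6  ** P0@[55:60]
pos 61 'b': at 2 (via fail)  ** P1@[61:61]
pos 62 'c': at 8 (via fail)
pos 63 'c': at 8 (via fail)
pos 64 'b': at 7 (via fail)  ** P1@[64:64]
pos 65 'd': at 1 (via fail)
pos 66 'b': at 2  ** P1@[66:66]
pos 67 'd': at 3
pos 68 'a': at 4
pos 69 'b': at 5  ** P1@[69:69]
pos 70 'd': at 6  ** P0@[65:70]
pos 71 'a': at 11 (via fail)
pos 72 'd': at 1 (via fail)
pos 73 'b': at 2  ** P1@[73:73]
pos 74 'c': at 8 (via fail)

Matches: [[4,1],[6,4],[7,2],[8,1],[11,1],[12,0],[15,3],[15,4],[16,2],[19,3],[19,4],[20,2],[21,1],[24,1],[28,1],[31,1],[32,0],[35,4],[36,2],[38,4],[39,2],[42,3],[42,4],[43,1],[48,4],[49,2],[50,1],[53,1],[54,0],[56,1],[59,1],[60,0],[61,1],[64,1],[66,1],[69,1],[70,0],[73,1]]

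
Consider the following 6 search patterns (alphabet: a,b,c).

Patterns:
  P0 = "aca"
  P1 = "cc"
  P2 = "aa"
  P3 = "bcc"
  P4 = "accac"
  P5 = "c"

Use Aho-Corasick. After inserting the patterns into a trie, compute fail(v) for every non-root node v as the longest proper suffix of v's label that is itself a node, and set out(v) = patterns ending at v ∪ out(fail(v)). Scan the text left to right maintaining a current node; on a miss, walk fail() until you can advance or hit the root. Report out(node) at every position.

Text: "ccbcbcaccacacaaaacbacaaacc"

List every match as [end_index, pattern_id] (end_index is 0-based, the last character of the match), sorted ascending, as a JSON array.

Build:
Trie nodes:
  n0 'ε': a→1 b→7 c→4
  n1 'a': a→6 c→2
  n2 'ac': a→3 c→10
  n3 'aca': ·  [P0 ends]
  n4 'c': c→5  [P5 ends]
  n5 'cc': ·  [P1 ends]
  n6 'aa': ·  [P2 ends]
  n7 'b': c→8
  n8 'bc': c→9
  n9 'bcc': ·  [P3 ends]
  n10 'acc': a→11
  n11 'acca': c→12
  n12 'accac': ·  [P4 ends]

BFS fail/out derivation:
  fail(1) 'a': from fail(0)=0 chase 'a': 0 ⇒ 0;  out=∅∪out(0)=∅
  fail(4) 'c': from fail(0)=0 chase 'c': 0 ⇒ 0;  out={5}∪out(0)={5}
  fail(7) 'b': from fail(0)=0 chase 'b': 0 ⇒ 0;  out=∅∪out(0)=∅
  fail(2) 'ac': from fail(1)=0 chase 'c': 0 ⇒ 4;  out=∅∪out(4)={5}
  fail(5) 'cc': from fail(4)=0 chase 'c': 0 ⇒ 4;  out={1}∪out(4)={1,5}
  fail(6) 'aa': from fail(1)=0 chase 'a': 0 ⇒ 1;  out={2}∪out(1)={2}
  fail(8) 'bc': from fail(7)=0 chase 'c': 0 ⇒ 4;  out=∅∪out(4)={5}
  fail(3) 'aca': from fail(2)=4 chase 'a': 4→0 ⇒ 1;  out={0}∪out(1)={0}
  fail(9) 'bcc': from fail(8)=4 chase 'c': 4 ⇒ 5;  out={3}∪out(5)={1,3,5}
  fail(10) 'acc': from fail(2)=4 chase 'c': 4 ⇒ 5;  out=∅∪out(5)={1,5}
  fail(11) 'acca': from fail(10)=5 chase 'a': 5→4→0 ⇒ 1;  out=∅∪out(1)=∅
  fail(12) 'accac': from fail(11)=1 chase 'c': 1 ⇒ 2;  out={4}∪out(2)={4,5}

Text stream:
i=0 'c': node 0→4  → match P5@[0:0]
i=1 'c': node 4→5  → match P1@[0:1],P5@[1:1]
i=2 'b': node 5→7 (via fail)
i=3 'c': node 7→8  → match P5@[3:3]
i=4 'b': node 8→7 (via fail)
i=5 'c': node 7→8  → match P5@[5:5]
i=6 'a': node 8→1 (via fail)
i=7 'c': node 1→2  → match P5@[7:7]
i=8 'c': node 2→10  → match P1@[7:8],P5@[8:8]
i=9 'a': node 10→11
i=10 'c': node 11→12  → match P4@[6:10],P5@[10:10]
i=11 'a': node 12→3 (via fail)  → match P0@[9:11]
i=12 'c': node 3→2 (via fail)  → match P5@[12:12]
i=13 'a': node 2→3  → match P0@[11:13]
i=14 'a': node 3→6 (via fail)  → match P2@[13:14]
i=15 'a': node 6→6 (via fail)  → match P2@[14:15]
i=16 'a': node 6→6 (via fail)  → match P2@[15:16]
i=17 'c': node 6→2 (via fail)  → match P5@[17:17]
i=18 'b': node 2→7 (via fail)
i=19 'a': node 7→1 (via fail)
i=20 'c': node 1→2  → match P5@[20:20]
i=21 'a': node 2→3  → match P0@[19:21]
i=22 'a': node 3→6 (via fail)  → match P2@[21:22]
i=23 'a': node 6→6 (via fail)  → match P2@[22:23]
i=24 'c': node 6→2 (via fail)  → match P5@[24:24]
i=25 'c': node 2→10  → match P1@[24:25],P5@[25:25]

Matches: [[0,5],[1,1],[1,5],[3,5],[5,5],[7,5],[8,1],[8,5],[10,4],[10,5],[11,0],[12,5],[13,0],[14,2],[15,2],[16,2],[17,5],[20,5],[21,0],[22,2],[23,2],[24,5],[25,1],[25,5]]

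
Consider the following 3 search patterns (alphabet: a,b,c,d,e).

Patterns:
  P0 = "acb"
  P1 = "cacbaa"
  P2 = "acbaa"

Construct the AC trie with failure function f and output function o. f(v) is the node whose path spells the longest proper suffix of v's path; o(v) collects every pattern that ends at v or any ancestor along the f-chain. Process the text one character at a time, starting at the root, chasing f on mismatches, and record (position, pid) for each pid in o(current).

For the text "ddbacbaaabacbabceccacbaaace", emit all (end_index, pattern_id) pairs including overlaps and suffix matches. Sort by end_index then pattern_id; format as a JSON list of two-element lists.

Build:
Trie (insert patterns):
  0='ε' goto a→1 c→4
  1='a' goto c→2
  2='ac' goto b→3
  3='acb' goto a→10  [P0 ends]
  4='c' goto a→5
  5='ca' goto c→6
  6='cac' goto b→7
  7='cacb' goto a→8
  8='cacba' goto a→9
  9='cacbaa' goto ·  [P1 ends]
  10='acba' goto a→11
  11='acbaa' goto ·  [P2 ends]

BFS fail/out derivation:
  n1('a'): parent n0 fail=0; on 'a' 0 → fail=0;  out ∅∪∅=∅
  n4('c'): parent n0 fail=0; on 'c' 0 → fail=0;  out ∅∪∅=∅
  n2('ac'): parent n1 fail=0; on 'c' 0 → fail=4;  out ∅∪∅=∅
  n5('ca'): parent n4 fail=0; on 'a' 0 → fail=1;  out ∅∪∅=∅
  n3('acb'): parent n2 fail=4; on 'b' 4→0 → fail=0;  out {0}∪∅={0}
  n6('cac'): parent n5 fail=1; on 'c' 1 → fail=2;  out ∅∪∅=∅
  n7('cacb'): parent n6 fail=2; on 'b' 2 → fail=3;  out ∅∪{0}={0}
  n10('acba'): parent n3 fail=0; on 'a' 0 → fail=1;  out ∅∪∅=∅
  n8('cacba'): parent n7 fail=3; on 'a' 3 → fail=10;  out ∅∪∅=∅
  n11('acbaa'): parent n10 fail=1; on 'a' 1→0 → fail=1;  out {2}∪∅={2}
  n9('cacbaa'): parent n8 fail=10; on 'a' 10 → fail=11;  out {1}∪{2}={1,2}

Text stream:
i=0 'd': node 0→0
i=1 'd': node 0→0
i=2 'b': node 0→0
i=3 'a': node 0→1
i=4 'c': node 1→2
i=5 'b': node 2→3  ** P0@[3:5]
i=6 'a': node 3→10
i=7 'a': node 10→11  ** P2@[3:7]
i=8 'a': node 11→1 ·f
i=9 'b': node 1→0 ·f
i=10 'a': node 0→1
i=11 'c': node 1→2
i=12 'b': node 2→3  ** P0@[10:12]
i=13 'a': node 3→10
i=14 'b': node 10→0 ·f
i=15 'c': node 0→4
i=16 'e': node 4→0 ·f
i=17 'c': node 0→4
i=18 'c': node 4→4 ·f
i=19 'a': node 4→5
i=20 'c': node 5→6
i=21 'b': node 6→7  ** P0@[19:21]
i=22 'a': node 7→8
i=23 'a': node 8→9  ** P1@[18:23],P2@[19:23]
i=24 'a': node 9→1 ·f
i=25 'c': node 1→2
i=26 'e': node 2→0 ·f

All matches (sorted): [[5,0],[7,2],[12,0],[21,0],[23,1],[23,2]]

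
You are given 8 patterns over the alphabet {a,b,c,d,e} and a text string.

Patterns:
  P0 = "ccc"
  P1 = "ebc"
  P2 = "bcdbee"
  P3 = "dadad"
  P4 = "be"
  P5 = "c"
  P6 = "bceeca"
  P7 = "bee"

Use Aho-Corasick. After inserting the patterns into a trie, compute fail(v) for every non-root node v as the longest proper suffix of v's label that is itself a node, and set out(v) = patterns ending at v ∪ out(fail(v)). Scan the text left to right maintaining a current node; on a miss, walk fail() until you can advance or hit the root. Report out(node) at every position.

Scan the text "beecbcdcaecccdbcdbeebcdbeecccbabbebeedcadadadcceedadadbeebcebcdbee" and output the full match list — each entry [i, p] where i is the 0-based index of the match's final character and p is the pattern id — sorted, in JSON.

Build:
Trie nodes:
  n0 'ε': b→7 c→1 d→13 e→4
  n1 'c': c→2  ←P5
  n2 'cc': c→3
  n3 'ccc': ·  ←P0
  n4 'e': b→5
  n5 'eb': c→6
  n6 'ebc': ·  ←P1
  n7 'b': c→8 e→18
  n8 'bc': d→9 e→19
  n9 'bcd': b→10
  n10 'bcdb': e→11
  n11 'bcdbe': e→12
  n12 'bcdbee': ·  ←P2
  n13 'd': a→14
  n14 'da': d→15
  n15 'dad': a→16
  n16 'dada': d→17
  n17 'dadad': ·  ←P3
  n18 'be': e→23  ←P4
  n19 'bce': e→20
  n20 'bcee': c→21
  n21 'bceec': a→22
  n22 'bceeca': ·  ←P6
  n23 'bee': ·  ←P7

Failure links (BFS by depth):
  fail(1) 'c': from fail(0)=0 chase 'c': 0 ⇒ 0;  out={5}∪out(0)={5}
  fail(4) 'e': from fail(0)=0 chase 'e': 0 ⇒ 0;  out=∅∪out(0)=∅
  fail(7) 'b': from fail(0)=0 chase 'b': 0 ⇒ 0;  out=∅∪out(0)=∅
  fail(13) 'd': from fail(0)=0 chase 'd': 0 ⇒ 0;  out=∅∪out(0)=∅
  fail(2) 'cc': from fail(1)=0 chase 'c': 0 ⇒ 1;  out=∅∪out(1)={5}
  fail(5) 'eb': from fail(4)=0 chase 'b': 0 ⇒ 7;  out=∅∪out(7)=∅
  fail(8) 'bc': from fail(7)=0 chase 'c': 0 ⇒ 1;  out=∅∪out(1)={5}
  fail(14) 'da': from fail(13)=0 chase 'a': 0 ⇒ 0;  out=∅∪out(0)=∅
  fail(18) 'be': from fail(7)=0 chase 'e': 0 ⇒ 4;  out={4}∪out(4)={4}
  fail(3) 'ccc': from fail(2)=1 chase 'c': 1 ⇒ 2;  out={0}∪out(2)={0,5}
  fail(6) 'ebc': from fail(5)=7 chase 'c': 7 ⇒ 8;  out={1}∪out(8)={1,5}
  fail(9) 'bcd': from fail(8)=1 chase 'd': 1→0 ⇒ 13;  out=∅∪out(13)=∅
  fail(15) 'dad': from fail(14)=0 chase 'd': 0 ⇒ 13;  out=∅∪out(13)=∅
  fail(19) 'bce': from fail(8)=1 chase 'e': 1→0 ⇒ 4;  out=∅∪out(4)=∅
  fail(23) 'bee': from fail(18)=4 chase 'e': 4→0 ⇒ 4;  out={7}∪out(4)={7}
  fail(10) 'bcdb': from fail(9)=13 chase 'b': 13→0 ⇒ 7;  out=∅∪out(7)=∅
  fail(16) 'dada': from fail(15)=13 chase 'a': 13 ⇒ 14;  out=∅∪out(14)=∅
  fail(20) 'bcee': from fail(19)=4 chase 'e': 4→0 ⇒ 4;  out=∅∪out(4)=∅
  fail(11) 'bcdbe': from fail(10)=7 chase 'e': 7 ⇒ 18;  out=∅∪out(18)={4}
  fail(17) 'dadad': from fail(16)=14 chase 'd': 14 ⇒ 15;  out={3}∪out(15)={3}
  fail(21) 'bceec': from fail(20)=4 chase 'c': 4→0 ⇒ 1;  out=∅∪out(1)={5}
  fail(12) 'bcdbee': from fail(11)=18 chase 'e': 18 ⇒ 23;  out={2}∪out(23)={2,7}
  fail(22) 'bceeca': from fail(21)=1 chase 'a': 1→0 ⇒ 0;  out={6}∪out(0)={6}

Scan:
[0] read 'b'  n0⇒n7
[1] read 'e'  n7⇒n18  → match P4@[0:1]
[2] read 'e'  n18⇒n23  → match P7@[0:2]
[3] read 'c'  n23⇒n1 ·f  → match P5@[3:3]
[4] read 'b'  n1⇒n7 ·f
[5] read 'c'  n7⇒n8  → match P5@[5:5]
[6] read 'd'  n8⇒n9
[7] read 'c'  n9⇒n1 ·f  → match P5@[7:7]
[8] read 'a'  n1⇒n0 ·f
[9] read 'e'  n0⇒n4
[10] read 'c'  n4⇒n1 ·f  → match P5@[10:10]
[11] read 'c'  n1⇒n2  → match P5@[11:11]
[12] read 'c'  n2⇒n3  → match P0@[10:12],P5@[12:12]
[13] read 'd'  n3⇒n13 ·f
[14] read 'b'  n13⇒n7 ·f
[15] read 'c'  n7⇒n8  → match P5@[15:15]
[16] read 'd'  n8⇒n9
[17] read 'b'  n9⇒n10
[18] read 'e'  n10⇒n11  → match P4@[17:18]
[19] read 'e'  n11⇒n12  → match P2@[14:19],P7@[17:19]
[20] read 'b'  n12⇒n5 ·f
[21] read 'c'  n5⇒n6  → match P1@[19:21],P5@[21:21]
[22] read 'd'  n6⇒n9 ·f
[23] read 'b'  n9⇒n10
[24] read 'e'  n10⇒n11  → match P4@[23:24]
[25] read 'e'  n11⇒n12  → match P2@[20:25],P7@[23:25]
[26] read 'c'  n12⇒n1 ·f  → match P5@[26:26]
[27] read 'c'  n1⇒n2  → match P5@[27:27]
[28] read 'c'  n2⇒n3  → match P0@[26:28],P5@[28:28]
[29] read 'b'  n3⇒n7 ·f
[30] read 'a'  n7⇒n0 ·f
[31] read 'b'  n0⇒n7
[32] read 'b'  n7⇒n7 ·f
[33] read 'e'  n7⇒n18  → match P4@[32:33]
[34] read 'b'  n18⇒n5 ·f
[35] read 'e'  n5⇒n18 ·f  → match P4@[34:35]
[36] read 'e'  n18⇒n23  → match P7@[34:36]
[37] read 'd'  n23⇒n13 ·f
[38] read 'c'  n13⇒n1 ·f  → match P5@[38:38]
[39] read 'a'  n1⇒n0 ·f
[40] read 'd'  n0⇒n13
[41] read 'a'  n13⇒n14
[42] read 'd'  n14⇒n15
[43] read 'a'  n15⇒n16
[44] read 'd'  n16⇒n17  → match P3@[40:44]
[45] read 'c'  n17⇒n1 ·f  → match P5@[45:45]
[46] read 'c'  n1⇒n2  → match P5@[46:46]
[47] read 'e'  n2⇒n4 ·f
[48] read 'e'  n4⇒n4 ·f
[49] read 'd'  n4⇒n13 ·f
[50] read 'a'  n13⇒n14
[51] read 'd'  n14⇒n15
[52] read 'a'  n15⇒n16
[53] read 'd'  n16⇒n17  → match P3@[49:53]
[54] read 'b'  n17⇒n7 ·f
[55] read 'e'  n7⇒n18  → match P4@[54:55]
[56] read 'e'  n18⇒n23  → match P7@[54:56]
[57] read 'b'  n23⇒n5 ·f
[58] read 'c'  n5⇒n6  → match P1@[56:58],P5@[58:58]
[59] read 'e'  n6⇒n19 ·f
[60] read 'b'  n19⇒n5 ·f
[61] read 'c'  n5⇒n6  → match P1@[59:61],P5@[61:61]
[62] read 'd'  n6⇒n9 ·f
[63] read 'b'  n9⇒n10
[64] read 'e'  n10⇒n11  → match P4@[63:64]
[65] read 'e'  n11⇒n12  → match P2@[60:65],P7@[63:65]

All matches (sorted): [[1,4],[2,7],[3,5],[5,5],[7,5],[10,5],[11,5],[12,0],[12,5],[15,5],[18,4],[19,2],[19,7],[21,1],[21,5],[24,4],[25,2],[25,7],[26,5],[27,5],[28,0],[28,5],[33,4],[35,4],[36,7],[38,5],[44,3],[45,5],[46,5],[53,3],[55,4],[56,7],[58,1],[58,5],[61,1],[61,5],[64,4],[65,2],[65,7]]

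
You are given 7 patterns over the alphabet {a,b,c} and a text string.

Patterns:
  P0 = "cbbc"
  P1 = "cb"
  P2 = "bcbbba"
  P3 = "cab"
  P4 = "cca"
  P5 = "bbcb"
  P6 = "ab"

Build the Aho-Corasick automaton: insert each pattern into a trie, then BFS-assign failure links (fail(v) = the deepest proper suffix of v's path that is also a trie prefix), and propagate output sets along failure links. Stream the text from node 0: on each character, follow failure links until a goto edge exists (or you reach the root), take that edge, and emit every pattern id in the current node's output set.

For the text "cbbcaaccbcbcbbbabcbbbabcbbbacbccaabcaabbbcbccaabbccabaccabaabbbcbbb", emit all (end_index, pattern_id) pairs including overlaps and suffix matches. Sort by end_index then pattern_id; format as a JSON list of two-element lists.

Build automaton:
Trie (insert patterns):
  n0 'ε': a→18 b→5 c→1
  n1 'c': a→11 b→2 c→13
  n2 'cb': b→3  [P1 ends]
  n3 'cbb': c→4
  n4 'cbbc': ·  [P0 ends]
  n5 'b': b→15 c→6
  n6 'bc': b→7
  n7 'bcb': b→8
  n8 'bcbb': b→9
  n9 'bcbbb': a→10
  n10 'bcbbba': ·  [P2 ends]
  n11 'ca': b→12
  n12 'cab': ·  [P3 ends]
  n13 'cc': a→14
  n14 'cca': ·  [P4 ends]
  n15 'bb': c→16
  n16 'bbc': b→17
  n17 'bbcb': ·  [P5 ends]
  n18 'a': b→19
  n19 'ab': ·  [P6 ends]

Failure links (BFS by depth):
  fail(1) 'c': from fail(0)=0 chase 'c': 0 ⇒ 0;  out=∅∪out(0)=∅
  fail(5) 'b': from fail(0)=0 chase 'b': 0 ⇒ 0;  out=∅∪out(0)=∅
  fail(18) 'a': from fail(0)=0 chase 'a': 0 ⇒ 0;  out=∅∪out(0)=∅
  fail(2) 'cb': from fail(1)=0 chase 'b': 0 ⇒ 5;  out={1}∪out(5)={1}
  fail(6) 'bc': from fail(5)=0 chase 'c': 0 ⇒ 1;  out=∅∪out(1)=∅
  fail(11) 'ca': from fail(1)=0 chase 'a': 0 ⇒ 18;  out=∅∪out(18)=∅
  fail(13) 'cc': from fail(1)=0 chase 'c': 0 ⇒ 1;  out=∅∪out(1)=∅
  fail(15) 'bb': from fail(5)=0 chase 'b': 0 ⇒ 5;  out=∅∪out(5)=∅
  fail(19) 'ab': from fail(18)=0 chase 'b': 0 ⇒ 5;  out={6}∪out(5)={6}
  fail(3) 'cbb': from fail(2)=5 chase 'b': 5 ⇒ 15;  out=∅∪out(15)=∅
  fail(7) 'bcb': from fail(6)=1 chase 'b': 1 ⇒ 2;  out=∅∪out(2)={1}
  fail(12) 'cab': from fail(11)=18 chase 'b': 18 ⇒ 19;  out={3}∪out(19)={3,6}
  fail(14) 'cca': from fail(13)=1 chase 'a': 1 ⇒ 11;  out={4}∪out(11)={4}
  fail(16) 'bbc': from fail(15)=5 chase 'c': 5 ⇒ 6;  out=∅∪out(6)=∅
  fail(4) 'cbbc': from fail(3)=15 chase 'c': 15 ⇒ 16;  out={0}∪out(16)={0}
  fail(8) 'bcbb': from fail(7)=2 chase 'b': 2 ⇒ 3;  out=∅∪out(3)=∅
  fail(17) 'bbcb': from fail(16)=6 chase 'b': 6 ⇒ 7;  out={5}∪out(7)={1,5}
  fail(9) 'bcbbb': from fail(8)=3 chase 'b': 3→15→5 ⇒ 15;  out=∅∪out(15)=∅
  fail(10) 'bcbbba': from fail(9)=15 chase 'a': 15→5→0 ⇒ 18;  out={2}∪out(18)={2}

Scan:
pos 0 'c': at 1
pos 1 'b': at 2  → match P1@[0:1]
pos 2 'b': at 3
pos 3 'c': at 4  → match P0@[0:3]
pos 4 'a': at 11 ·f
pos 5 'a': at 18 ·f
pos 6 'c': at 1 ·f
pos 7 'c': at 13
pos 8 'b': at 2 ·f  → match P1@[7:8]
pos 9 'c': at 6 ·f
pos 10 'b': at 7  → match P1@[9:10]
pos 11 'c': at 6 ·f
pos 12 'b': at 7  → match P1@[11:12]
pos 13 'b': at 8
pos 14 'b': at 9
pos 15 'a': at 10  → match P2@[10:15]
pos 16 'b': at 19 ·f  → match P6@[15:16]
pos 17 'c': at 6 ·f
pos 18 'b': at 7  → match P1@[17:18]
pos 19 'b': at 8
pos 20 'b': at 9
pos 21 'a': at 10  → match P2@[16:21]
pos 22 'b': at 19 ·f  → match P6@[21:22]
pos 23 'c': at 6 ·f
pos 24 'b': at 7  → match P1@[23:24]
pos 25 'b': at 8
pos 26 'b': at 9
pos 27 'a': at 10  → match P2@[22:27]
pos 28 'c': at 1 ·f
pos 29 'b': at 2  → match P1@[28:29]
pos 30 'c': at 6 ·f
pos 31 'c': at 13 ·f
pos 32 'a': at 14  → match P4@[30:32]
pos 33 'a': at 18 ·f
pos 34 'b': at 19  → match P6@[33:34]
pos 35 'c': at 6 ·f
pos 36 'a': at 11 ·f
pos 37 'a': at 18 ·f
pos 38 'b': at 19  → match P6@[37:38]
pos 39 'b': at 15 ·f
pos 40 'b': at 15 ·f
pos 41 'c': at 16
pos 42 'b': at 17  → match P1@[41:42],P5@[39:42]
pos 43 'c': at 6 ·f
pos 44 'c': at 13 ·f
pos 45 'a': at 14  → match P4@[43:45]
pos 46 'a': at 18 ·f
pos 47 'b': at 19  → match P6@[46:47]
pos 48 'b': at 15 ·f
pos 49 'c': at 16
pos 50 'c': at 13 ·f
pos 51 'a': at 14  → match P4@[49:51]
pos 52 'b': at 12 ·f  → match P3@[50:52],P6@[51:52]
pos 53 'a': at 18 ·f
pos 54 'c': at 1 ·f
pos 55 'c': at 13
pos 56 'a': at 14  → match P4@[54:56]
pos 57 'b': at 12 ·f  → match P3@[55:57],P6@[56:57]
pos 58 'a': at 18 ·f
pos 59 'a': at 18 ·f
pos 60 'b': at 19  → match P6@[59:60]
pos 61 'b': at 15 ·f
pos 62 'b': at 15 ·f
pos 63 'c': at 16
pos 64 'b': at 17  → match P1@[63:64],P5@[61:64]
pos 65 'b': at 8 ·f
pos 66 'b': at 9

All matches (sorted): [[1,1],[3,0],[8,1],[10,1],[12,1],[15,2],[16,6],[18,1],[21,2],[22,6],[24,1],[27,2],[29,1],[32,4],[34,6],[38,6],[42,1],[42,5],[45,4],[47,6],[51,4],[52,3],[52,6],[56,4],[57,3],[57,6],[60,6],[64,1],[64,5]]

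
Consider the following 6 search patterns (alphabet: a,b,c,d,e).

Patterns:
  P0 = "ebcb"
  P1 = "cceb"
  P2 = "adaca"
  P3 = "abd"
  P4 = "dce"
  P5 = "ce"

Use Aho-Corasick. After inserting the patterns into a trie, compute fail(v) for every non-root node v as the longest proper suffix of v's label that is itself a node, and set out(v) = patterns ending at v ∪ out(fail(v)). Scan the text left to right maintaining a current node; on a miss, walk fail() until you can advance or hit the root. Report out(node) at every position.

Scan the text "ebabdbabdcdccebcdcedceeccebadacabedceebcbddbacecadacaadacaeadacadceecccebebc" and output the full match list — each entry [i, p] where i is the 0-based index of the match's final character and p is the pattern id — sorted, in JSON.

Build automaton:
Trie nodes:
  n0 'ε': a→9 c→5 d→16 e→1
  n1 'e': b→2
  n2 'eb': c→3
  n3 'ebc': b→4
  n4 'ebcb': ·  ←P0
  n5 'c': c→6 e→19
  n6 'cc': e→7
  n7 'cce': b→8
  n8 'cceb': ·  ←P1
  n9 'a': b→14 d→10
  n10 'ad': a→11
  n11 'ada': c→12
  n12 'adac': a→13
  n13 'adaca': ·  ←P2
  n14 'ab': d→15
  n15 'abd': ·  ←P3
  n16 'd': c→17
  n17 'dc': e→18
  n18 'dce': ·  ←P4
  n19 'ce': ·  ←P5

BFS fail/out derivation:
  n1('e'): parent n0 fail=0; on 'e' 0 → fail=0;  out ∅∪∅=∅
  n5('c'): parent n0 fail=0; on 'c' 0 → fail=0;  out ∅∪∅=∅
  n9('a'): parent n0 fail=0; on 'a' 0 → fail=0;  out ∅∪∅=∅
  n16('d'): parent n0 fail=0; on 'd' 0 → fail=0;  out ∅∪∅=∅
  n2('eb'): parent n1 fail=0; on 'b' 0 → fail=0;  out ∅∪∅=∅
  n6('cc'): parent n5 fail=0; on 'c' 0 → fail=5;  out ∅∪∅=∅
  n10('ad'): parent n9 fail=0; on 'd' 0 → fail=16;  out ∅∪∅=∅
  n14('ab'): parent n9 fail=0; on 'b' 0 → fail=0;  out ∅∪∅=∅
  n17('dc'): parent n16 fail=0; on 'c' 0 → fail=5;  out ∅∪∅=∅
  n19('ce'): parent n5 fail=0; on 'e' 0 → fail=1;  out {5}∪∅={5}
  n3('ebc'): parent n2 fail=0; on 'c' 0 → fail=5;  out ∅∪∅=∅
  n7('cce'): parent n6 fail=5; on 'e' 5 → fail=19;  out ∅∪{5}={5}
  n11('ada'): parent n10 fail=16; on 'a' 16→0 → fail=9;  out ∅∪∅=∅
  n15('abd'): parent n14 fail=0; on 'd' 0 → fail=16;  out {3}∪∅={3}
  n18('dce'): parent n17 fail=5; on 'e' 5 → fail=19;  out {4}∪{5}={4,5}
  n4('ebcb'): parent n3 fail=5; on 'b' 5→0 → fail=0;  out {0}∪∅={0}
  n8('cceb'): parent n7 fail=19; on 'b' 19→1 → fail=2;  out {1}∪∅={1}
  n12('adac'): parent n11 fail=9; on 'c' 9→0 → fail=5;  out ∅∪∅=∅
  n13('adaca'): parent n12 fail=5; on 'a' 5→0 → fail=9;  out {2}∪∅={2}

Run:
pos 0 'e': at 1
pos 1 'b': at 2
pos 2 'a': at 9 (via fail)
pos 3 'b': at 14
pos 4 'd': at 15  ** P3@[2:4]
pos 5 'b': at 0 (via fail)
pos 6 'a': at 9
pos 7 'b': at 14
pos 8 'd': at 15  ** P3@[6:8]
pos 9 'c': at 17 (via fail)
pos 10 'd': at 16 (via fail)
pos 11 'c': at 17
pos 12 'c': at 6 (via fail)
pos 13 'e': at 7  ** P5@[12:13]
pos 14 'b': at 8  ** P1@[11:14]
pos 15 'c': at 3 (via fail)
pos 16 'd': at 16 (via fail)
pos 17 'c': at 17
pos 18 'e': at 18  ** P4@[16:18],P5@[17:18]
pos 19 'd': at 16 (via fail)
pos 20 'c': at 17
pos 21 'e': at 18  ** P4@[19:21],P5@[20:21]
pos 22 'e': at 1 (via fail)
pos 23 'c': at 5 (via fail)
pos 24 'c': at 6
pos 25 'e': at 7  ** P5@[24:25]
pos 26 'b': at 8  ** P1@[23:26]
pos 27 'a': at 9 (via fail)
pos 28 'd': at 10
pos 29 'a': at 11
pos 30 'c': at 12
pos 31 'a': at 13  ** P2@[27:31]
pos 32 'b': at 14 (via fail)
pos 33 'e': at 1 (via fail)
pos 34 'd': at 16 (via fail)
pos 35 'c': at 17
pos 36 'e': at 18  ** P4@[34:36],P5@[35:36]
pos 37 'e': at 1 (via fail)
pos 38 'b': at 2
pos 39 'c': at 3
pos 40 'b': at 4  ** P0@[37:40]
pos 41 'd': at 16 (via fail)
pos 42 'd': at 16 (via fail)
pos 43 'b': at 0 (via fail)
pos 44 'a': at 9
pos 45 'c': at 5 (via fail)
pos 46 'e': at 19  ** P5@[45:46]
pos 47 'c': at 5 (via fail)
pos 48 'a': at 9 (via fail)
pos 49 'd': at 10
pos 50 'a': at 11
pos 51 'c': at 12
pos 52 'a': at 13  ** P2@[48:52]
pos 53 'a': at 9 (via fail)
pos 54 'd': at 10
pos 55 'a': at 11
pos 56 'c': at 12
pos 57 'a': at 13  ** P2@[53:57]
pos 58 'e': at 1 (via fail)
pos 59 'a': at 9 (via fail)
pos 60 'd': at 10
pos 61 'a': at 11
pos 62 'c': at 12
pos 63 'a': at 13  ** P2@[59:63]
pos 64 'd': at 10 (via fail)
pos 65 'c': at 17 (via fail)
pos 66 'e': at 18  ** P4@[64:66],P5@[65:66]
pos 67 'e': at 1 (via fail)
pos 68 'c': at 5 (via fail)
pos 69 'c': at 6
pos 70 'c': at 6 (via fail)
pos 71 'e': at 7  ** P5@[70:71]
pos 72 'b': at 8  ** P1@[69:72]
pos 73 'e': at 1 (via fail)
pos 74 'b': at 2
pos 75 'c': at 3

Result: [[4,3],[8,3],[13,5],[14,1],[18,4],[18,5],[21,4],[21,5],[25,5],[26,1],[31,2],[36,4],[36,5],[40,0],[46,5],[52,2],[57,2],[63,2],[66,4],[66,5],[71,5],[72,1]]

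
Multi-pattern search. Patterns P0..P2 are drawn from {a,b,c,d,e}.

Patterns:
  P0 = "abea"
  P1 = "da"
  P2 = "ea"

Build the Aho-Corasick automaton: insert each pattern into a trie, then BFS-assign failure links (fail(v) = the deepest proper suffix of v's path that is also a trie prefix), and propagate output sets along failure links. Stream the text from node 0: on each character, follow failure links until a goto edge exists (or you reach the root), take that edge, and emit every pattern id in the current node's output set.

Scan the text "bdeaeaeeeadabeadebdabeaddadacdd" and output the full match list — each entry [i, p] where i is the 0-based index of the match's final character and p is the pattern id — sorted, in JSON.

Build:
Trie nodes:
  n0 'ε': a→1 d→5 e→7
  n1 'a': b→2
  n2 'ab': e→3
  n3 'abe': a→4
  n4 'abea': ·  [P0 ends]
  n5 'd': a→6
  n6 'da': ·  [P1 ends]
  n7 'e': a→8
  n8 'ea': ·  [P2 ends]

Failure links (BFS by depth):
  n1('a'): parent n0 fail=0; on 'a' 0 → fail=0;  out ∅∪∅=∅
  n5('d'): parent n0 fail=0; on 'd' 0 → fail=0;  out ∅∪∅=∅
  n7('e'): parent n0 fail=0; on 'e' 0 → fail=0;  out ∅∪∅=∅
  n2('ab'): parent n1 fail=0; on 'b' 0 → fail=0;  out ∅∪∅=∅
  n6('da'): parent n5 fail=0; on 'a' 0 → fail=1;  out {1}∪∅={1}
  n8('ea'): parent n7 fail=0; on 'a' 0 → fail=1;  out {2}∪∅={2}
  n3('abe'): parent n2 fail=0; on 'e' 0 → fail=7;  out ∅∪∅=∅
  n4('abea'): parent n3 fail=7; on 'a' 7 → fail=8;  out {0}∪{2}={0,2}

Text stream:
[0] read 'b'  n0⇒n0
[1] read 'd'  n0⇒n5
[2] read 'e'  n5⇒n7 (fail-walked)
[3] read 'a'  n7⇒n8  ** P2@[2:3]
[4] read 'e'  n8⇒n7 (fail-walked)
[5] read 'a'  n7⇒n8  ** P2@[4:5]
[6] read 'e'  n8⇒n7 (fail-walked)
[7] read 'e'  n7⇒n7 (fail-walked)
[8] read 'e'  n7⇒n7 (fail-walked)
[9] read 'a'  n7⇒n8  ** P2@[8:9]
[10] read 'd'  n8⇒n5 (fail-walked)
[11] read 'a'  n5⇒n6  ** P1@[10:11]
[12] read 'b'  n6⇒n2 (fail-walked)
[13] read 'e'  n2⇒n3
[14] read 'a'  n3⇒n4  ** P0@[11:14],P2@[13:14]
[15] read 'd'  n4⇒n5 (fail-walked)
[16] read 'e'  n5⇒n7 (fail-walked)
[17] read 'b'  n7⇒n0 (fail-walked)
[18] read 'd'  n0⇒n5
[19] read 'a'  n5⇒n6  ** P1@[18:19]
[20] read 'b'  n6⇒n2 (fail-walked)
[21] read 'e'  n2⇒n3
[22] read 'a'  n3⇒n4  ** P0@[19:22],P2@[21:22]
[23] read 'd'  n4⇒n5 (fail-walked)
[24] read 'd'  n5⇒n5 (fail-walked)
[25] read 'a'  n5⇒n6  ** P1@[24:25]
[26] read 'd'  n6⇒n5 (fail-walked)
[27] read 'a'  n5⇒n6  ** P1@[26:27]
[28] read 'c'  n6⇒n0 (fail-walked)
[29] read 'd'  n0⇒n5
[30] read 'd'  n5⇒n5 (fail-walked)

Matches: [[3,2],[5,2],[9,2],[11,1],[14,0],[14,2],[19,1],[22,0],[22,2],[25,1],[27,1]]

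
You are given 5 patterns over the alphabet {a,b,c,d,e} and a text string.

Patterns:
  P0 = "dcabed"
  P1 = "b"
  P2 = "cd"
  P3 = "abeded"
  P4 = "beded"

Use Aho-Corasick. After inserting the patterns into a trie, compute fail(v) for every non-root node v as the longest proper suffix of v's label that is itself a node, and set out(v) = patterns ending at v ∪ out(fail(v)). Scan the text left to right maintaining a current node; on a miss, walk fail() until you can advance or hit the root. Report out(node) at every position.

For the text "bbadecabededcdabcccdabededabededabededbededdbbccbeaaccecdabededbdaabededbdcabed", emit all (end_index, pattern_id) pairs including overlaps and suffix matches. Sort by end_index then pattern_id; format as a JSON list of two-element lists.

Build:
Trie (insert patterns):
  n0 'ε': a→10 b→7 c→8 d→1
  n1 'd': c→2
  n2 'dc': a→3
  n3 'dca': b→4
  n4 'dcab': e→5
  n5 'dcabe': d→6
  n6 'dcabed': ·  [P0 ends]
  n7 'b': e→16  [P1 ends]
  n8 'c': d→9
  n9 'cd': ·  [P2 ends]
  n10 'a': b→11
  n11 'ab': e→12
  n12 'abe': d→13
  n13 'abed': e→14
  n14 'abede': d→15
  n15 'abeded': ·  [P3 ends]
  n16 'be': d→17
  n17 'bed': e→18
  n18 'bede': d→19
  n19 'beded': ·  [P4 ends]

Failure links (BFS by depth):
  fail(1) 'd': from fail(0)=0 chase 'd': 0 ⇒ 0;  out=∅∪out(0)=∅
  fail(7) 'b': from fail(0)=0 chase 'b': 0 ⇒ 0;  out={1}∪out(0)={1}
  fail(8) 'c': from fail(0)=0 chase 'c': 0 ⇒ 0;  out=∅∪out(0)=∅
  fail(10) 'a': from fail(0)=0 chase 'a': 0 ⇒ 0;  out=∅∪out(0)=∅
  fail(2) 'dc': from fail(1)=0 chase 'c': 0 ⇒ 8;  out=∅∪out(8)=∅
  fail(9) 'cd': from fail(8)=0 chase 'd': 0 ⇒ 1;  out={2}∪out(1)={2}
  fail(11) 'ab': from fail(10)=0 chase 'b': 0 ⇒ 7;  out=∅∪out(7)={1}
  fail(16) 'be': from fail(7)=0 chase 'e': 0 ⇒ 0;  out=∅∪out(0)=∅
  fail(3) 'dca': from fail(2)=8 chase 'a': 8→0 ⇒ 10;  out=∅∪out(10)=∅
  fail(12) 'abe': from fail(11)=7 chase 'e': 7 ⇒ 16;  out=∅∪out(16)=∅
  fail(17) 'bed': from fail(16)=0 chase 'd': 0 ⇒ 1;  out=∅∪out(1)=∅
  fail(4) 'dcab': from fail(3)=10 chase 'b': 10 ⇒ 11;  out=∅∪out(11)={1}
  fail(13) 'abed': from fail(12)=16 chase 'd': 16 ⇒ 17;  out=∅∪out(17)=∅
  fail(18) 'bede': from fail(17)=1 chase 'e': 1→0 ⇒ 0;  out=∅∪out(0)=∅
  fail(5) 'dcabe': from fail(4)=11 chase 'e': 11 ⇒ 12;  out=∅∪out(12)=∅
  fail(14) 'abede': from fail(13)=17 chase 'e': 17 ⇒ 18;  out=∅∪out(18)=∅
  fail(19) 'beded': from fail(18)=0 chase 'd': 0 ⇒ 1;  out={4}∪out(1)={4}
  fail(6) 'dcabed': from fail(5)=12 chase 'd': 12 ⇒ 13;  out={0}∪out(13)={0}
  fail(15) 'abeded': from fail(14)=18 chase 'd': 18 ⇒ 19;  out={3}∪out(19)={3,4}

Scan:
[0] read 'b'  n0⇒n7  → match P1@[0:0]
[1] read 'b'  n7⇒n7 (fail-walked)  → match P1@[1:1]
[2] read 'a'  n7⇒n10 (fail-walked)
[3] read 'd'  n10⇒n1 (fail-walked)
[4] read 'e'  n1⇒n0 (fail-walked)
[5] read 'c'  n0⇒n8
[6] read 'a'  n8⇒n10 (fail-walked)
[7] read 'b'  n10⇒n11  → match P1@[7:7]
[8] read 'e'  n11⇒n12
[9] read 'd'  n12⇒n13
[10] read 'e'  n13⇒n14
[11] read 'd'  n14⇒n15  → match P3@[6:11],P4@[7:11]
[12] read 'c'  n15⇒n2 (fail-walked)
[13] read 'd'  n2⇒n9 (fail-walked)  → match P2@[12:13]
[14] read 'a'  n9⇒n10 (fail-walked)
[15] read 'b'  n10⇒n11  → match P1@[15:15]
[16] read 'c'  n11⇒n8 (fail-walked)
[17] read 'c'  n8⇒n8 (fail-walked)
[18] read 'c'  n8⇒n8 (fail-walked)
[19] read 'd'  n8⇒n9  → match P2@[18:19]
[20] read 'a'  n9⇒n10 (fail-walked)
[21] read 'b'  n10⇒n11  → match P1@[21:21]
[22] read 'e'  n11⇒n12
[23] read 'd'  n12⇒n13
[24] read 'e'  n13⇒n14
[25] read 'd'  n14⇒n15  → match P3@[20:25],P4@[21:25]
[26] read 'a'  n15⇒n10 (fail-walked)
[27] read 'b'  n10⇒n11  → match P1@[27:27]
[28] read 'e'  n11⇒n12
[29] read 'd'  n12⇒n13
[30] read 'e'  n13⇒n14
[31] read 'd'  n14⇒n15  → match P3@[26:31],P4@[27:31]
[32] read 'a'  n15⇒n10 (fail-walked)
[33] read 'b'  n10⇒n11  → match P1@[33:33]
[34] read 'e'  n11⇒n12
[35] read 'd'  n12⇒n13
[36] read 'e'  n13⇒n14
[37] read 'd'  n14⇒n15  → match P3@[32:37],P4@[33:37]
[38] read 'b'  n15⇒n7 (fail-walked)  → match P1@[38:38]
[39] read 'e'  n7⇒n16
[40] read 'd'  n16⇒n17
[41] read 'e'  n17⇒n18
[42] read 'd'  n18⇒n19  → match P4@[38:42]
[43] read 'd'  n19⇒n1 (fail-walked)
[44] read 'b'  n1⇒n7 (fail-walked)  → match P1@[44:44]
[45] read 'b'  n7⇒n7 (fail-walked)  → match P1@[45:45]
[46] read 'c'  n7⇒n8 (fail-walked)
[47] read 'c'  n8⇒n8 (fail-walked)
[48] read 'b'  n8⇒n7 (fail-walked)  → match P1@[48:48]
[49] read 'e'  n7⇒n16
[50] read 'a'  n16⇒n10 (fail-walked)
[51] read 'a'  n10⇒n10 (fail-walked)
[52] read 'c'  n10⇒n8 (fail-walked)
[53] read 'c'  n8⇒n8 (fail-walked)
[54] read 'e'  n8⇒n0 (fail-walked)
[55] read 'c'  n0⇒n8
[56] read 'd'  n8⇒n9  → match P2@[55:56]
[57] read 'a'  n9⇒n10 (fail-walked)
[58] read 'b'  n10⇒n11  → match P1@[58:58]
[59] read 'e'  n11⇒n12
[60] read 'd'  n12⇒n13
[61] read 'e'  n13⇒n14
[62] read 'd'  n14⇒n15  → match P3@[57:62],P4@[58:62]
[63] read 'b'  n15⇒n7 (fail-walked)  → match P1@[63:63]
[64] read 'd'  n7⇒n1 (fail-walked)
[65] read 'a'  n1⇒n10 (fail-walked)
[66] read 'a'  n10⇒n10 (fail-walked)
[67] read 'b'  n10⇒n11  → match P1@[67:67]
[68] read 'e'  n11⇒n12
[69] read 'd'  n12⇒n13
[70] read 'e'  n13⇒n14
[71] read 'd'  n14⇒n15  → match P3@[66:71],P4@[67:71]
[72] read 'b'  n15⇒n7 (fail-walked)  → match P1@[72:72]
[73] read 'd'  n7⇒n1 (fail-walked)
[74] read 'c'  n1⇒n2
[75] read 'a'  n2⇒n3
[76] read 'b'  n3⇒n4  → match P1@[76:76]
[77] read 'e'  n4⇒n5
[78] read 'd'  n5⇒n6  → match P0@[73:78]

Result: [[0,1],[1,1],[7,1],[11,3],[11,4],[13,2],[15,1],[19,2],[21,1],[25,3],[25,4],[27,1],[31,3],[31,4],[33,1],[37,3],[37,4],[38,1],[42,4],[44,1],[45,1],[48,1],[56,2],[58,1],[62,3],[62,4],[63,1],[67,1],[71,3],[71,4],[72,1],[76,1],[78,0]]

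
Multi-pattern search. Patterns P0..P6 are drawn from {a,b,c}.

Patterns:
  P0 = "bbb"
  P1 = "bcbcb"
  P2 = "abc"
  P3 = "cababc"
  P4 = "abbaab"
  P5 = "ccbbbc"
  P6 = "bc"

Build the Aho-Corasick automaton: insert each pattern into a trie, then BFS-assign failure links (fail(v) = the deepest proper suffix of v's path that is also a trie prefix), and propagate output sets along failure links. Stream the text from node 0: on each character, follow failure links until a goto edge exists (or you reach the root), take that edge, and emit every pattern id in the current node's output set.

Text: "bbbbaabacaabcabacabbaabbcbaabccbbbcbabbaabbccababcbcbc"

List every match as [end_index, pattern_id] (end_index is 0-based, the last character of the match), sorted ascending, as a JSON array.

Build:
Trie nodes:
  n0 'ε': a→8 b→1 c→11
  n1 'b': b→2 c→4
  n2 'bb': b→3
  n3 'bbb': ·  ←P0
  n4 'bc': b→5  ←P6
  n5 'bcb': c→6
  n6 'bcbc': b→7
  n7 'bcbcb': ·  ←P1
  n8 'a': b→9
  n9 'ab': b→17 c→10
  n10 'abc': ·  ←P2
  n11 'c': a→12 c→21
  n12 'ca': b→13
  n13 'cab': a→14
  n14 'caba': b→15
  n15 'cabab': c→16
  n16 'cababc': ·  ←P3
  n17 'abb': a→18
  n18 'abba': a→19
  n19 'abbaa': b→20
  n20 'abbaab': ·  ←P4
  n21 'cc': b→22
  n22 'ccb': b→23
  n23 'ccbb': b→24
  n24 'ccbbb': c→25
  n25 'ccbbbc': ·  ←P5

Failure links (BFS by depth):
  n1('b'): parent n0 fail=0; on 'b' 0 → fail=0;  out ∅∪∅=∅
  n8('a'): parent n0 fail=0; on 'a' 0 → fail=0;  out ∅∪∅=∅
  n11('c'): parent n0 fail=0; on 'c' 0 → fail=0;  out ∅∪∅=∅
  n2('bb'): parent n1 fail=0; on 'b' 0 → fail=1;  out ∅∪∅=∅
  n4('bc'): parent n1 fail=0; on 'c' 0 → fail=11;  out {6}∪∅={6}
  n9('ab'): parent n8 fail=0; on 'b' 0 → fail=1;  out ∅∪∅=∅
  n12('ca'): parent n11 fail=0; on 'a' 0 → fail=8;  out ∅∪∅=∅
  n21('cc'): parent n11 fail=0; on 'c' 0 → fail=11;  out ∅∪∅=∅
  n3('bbb'): parent n2 fail=1; on 'b' 1 → fail=2;  out {0}∪∅={0}
  n5('bcb'): parent n4 fail=11; on 'b' 11→0 → fail=1;  out ∅∪∅=∅
  n10('abc'): parent n9 fail=1; on 'c' 1 → fail=4;  out {2}∪{6}={2,6}
  n13('cab'): parent n12 fail=8; on 'b' 8 → fail=9;  out ∅∪∅=∅
  n17('abb'): parent n9 fail=1; on 'b' 1 → fail=2;  out ∅∪∅=∅
  n22('ccb'): parent n21 fail=11; on 'b' 11→0 → fail=1;  out ∅∪∅=∅
  n6('bcbc'): parent n5 fail=1; on 'c' 1 → fail=4;  out ∅∪{6}={6}
  n14('caba'): parent n13 fail=9; on 'a' 9→1→0 → fail=8;  out ∅∪∅=∅
  n18('abba'): parent n17 fail=2; on 'a' 2→1→0 → fail=8;  out ∅∪∅=∅
  n23('ccbb'): parent n22 fail=1; on 'b' 1 → fail=2;  out ∅∪∅=∅
  n7('bcbcb'): parent n6 fail=4; on 'b' 4 → fail=5;  out {1}∪∅={1}
  n15('cabab'): parent n14 fail=8; on 'b' 8 → fail=9;  out ∅∪∅=∅
  n19('abbaa'): parent n18 fail=8; on 'a' 8→0 → fail=8;  out ∅∪∅=∅
  n24('ccbbb'): parent n23 fail=2; on 'b' 2 → fail=3;  out ∅∪{0}={0}
  n16('cababc'): parent n15 fail=9; on 'c' 9 → fail=10;  out {3}∪{2,6}={2,3,6}
  n20('abbaab'): parent n19 fail=8; on 'b' 8 → fail=9;  out {4}∪∅={4}
  n25('ccbbbc'): parent n24 fail=3; on 'c' 3→2→1 → fail=4;  out {5}∪{6}={5,6}

Text stream:
i=0 'b': node 0→1
i=1 'b': node 1→2
i=2 'b': node 2→3  emit P0@[0:2]
i=3 'b': node 3→3 (via fail)  emit P0@[1:3]
i=4 'a': node 3→8 (via fail)
i=5 'a': node 8→8 (via fail)
i=6 'b': node 8→9
i=7 'a': node 9→8 (via fail)
i=8 'c': node 8→11 (via fail)
i=9 'a': node 11→12
i=10 'a': node 12→8 (via fail)
i=11 'b': node 8→9
i=12 'c': node 9→10  emit P2@[10:12],P6@[11:12]
i=13 'a': node 10→12 (via fail)
i=14 'b': node 12→13
i=15 'a': node 13→14
i=16 'c': node 14→11 (via fail)
i=17 'a': node 11→12
i=18 'b': node 12→13
i=19 'b': node 13→17 (via fail)
i=20 'a': node 17→18
i=21 'a': node 18→19
i=22 'b': node 19→20  emit P4@[17:22]
i=23 'b': node 20→17 (via fail)
i=24 'c': node 17→4 (via fail)  emit P6@[23:24]
i=25 'b': node 4→5
i=26 'a': node 5→8 (via fail)
i=27 'a': node 8→8 (via fail)
i=28 'b': node 8→9
i=29 'c': node 9→10  emit P2@[27:29],P6@[28:29]
i=30 'c': node 10→21 (via fail)
i=31 'b': node 21→22
i=32 'b': node 22→23
i=33 'b': node 23→24  emit P0@[31:33]
i=34 'c': node 24→25  emit P5@[29:34],P6@[33:34]
i=35 'b': node 25→5 (via fail)
i=36 'a': node 5→8 (via fail)
i=37 'b': node 8→9
i=38 'b': node 9→17
i=39 'a': node 17→18
i=40 'a': node 18→19
i=41 'b': node 19→20  emit P4@[36:41]
i=42 'b': node 20→17 (via fail)
i=43 'c': node 17→4 (via fail)  emit P6@[42:43]
i=44 'c': node 4→21 (via fail)
i=45 'a': node 21→12 (via fail)
i=46 'b': node 12→13
i=47 'a': node 13→14
i=48 'b': node 14→15
i=49 'c': node 15→16  emit P2@[47:49],P3@[44:49],P6@[48:49]
i=50 'b': node 16→5 (via fail)
i=51 'c': node 5→6  emit P6@[50:51]
i=52 'b': node 6→7  emit P1@[48:52]
i=53 'c': node 7→6 (via fail)  emit P6@[52:53]

Result: [[2,0],[3,0],[12,2],[12,6],[22,4],[24,6],[29,2],[29,6],[33,0],[34,5],[34,6],[41,4],[43,6],[49,2],[49,3],[49,6],[51,6],[52,1],[53,6]]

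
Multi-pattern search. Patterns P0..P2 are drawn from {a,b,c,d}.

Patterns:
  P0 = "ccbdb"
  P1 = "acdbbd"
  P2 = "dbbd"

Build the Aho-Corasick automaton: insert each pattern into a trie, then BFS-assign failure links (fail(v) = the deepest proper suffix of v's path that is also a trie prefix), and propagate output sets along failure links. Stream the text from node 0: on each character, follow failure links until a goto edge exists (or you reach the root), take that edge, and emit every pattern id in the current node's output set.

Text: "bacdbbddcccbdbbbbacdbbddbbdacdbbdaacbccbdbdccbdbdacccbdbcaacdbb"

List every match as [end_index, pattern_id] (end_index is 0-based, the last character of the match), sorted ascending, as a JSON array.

Build automaton:
Trie nodes:
  n0 'ε': a→6 c→1 d→12
  n1 'c': c→2
  n2 'cc': b→3
  n3 'ccb': d→4
  n4 'ccbd': b→5
  n5 'ccbdb': ·  [P0 ends]
  n6 'a': c→7
  n7 'ac': d→8
  n8 'acd': b→9
  n9 'acdb': b→10
  n10 'acdbb': d→11
  n11 'acdbbd': ·  [P1 ends]
  n12 'd': b→13
  n13 'db': b→14
  n14 'dbb': d→15
  n15 'dbbd': ·  [P2 ends]

BFS fail/out derivation:
  n1('c'): parent n0 fail=0; on 'c' 0 → fail=0;  out ∅∪∅=∅
  n6('a'): parent n0 fail=0; on 'a' 0 → fail=0;  out ∅∪∅=∅
  n12('d'): parent n0 fail=0; on 'd' 0 → fail=0;  out ∅∪∅=∅
  n2('cc'): parent n1 fail=0; on 'c' 0 → fail=1;  out ∅∪∅=∅
  n7('ac'): parent n6 fail=0; on 'c' 0 → fail=1;  out ∅∪∅=∅
  n13('db'): parent n12 fail=0; on 'b' 0 → fail=0;  out ∅∪∅=∅
  n3('ccb'): parent n2 fail=1; on 'b' 1→0 → fail=0;  out ∅∪∅=∅
  n8('acd'): parent n7 fail=1; on 'd' 1→0 → fail=12;  out ∅∪∅=∅
  n14('dbb'): parent n13 fail=0; on 'b' 0 → fail=0;  out ∅∪∅=∅
  n4('ccbd'): parent n3 fail=0; on 'd' 0 → fail=12;  out ∅∪∅=∅
  n9('acdb'): parent n8 fail=12; on 'b' 12 → fail=13;  out ∅∪∅=∅
  n15('dbbd'): parent n14 fail=0; on 'd' 0 → fail=12;  out {2}∪∅={2}
  n5('ccbdb'): parent n4 fail=12; on 'b' 12 → fail=13;  out {0}∪∅={0}
  n10('acdbb'): parent n9 fail=13; on 'b' 13 → fail=14;  out ∅∪∅=∅
  n11('acdbbd'): parent n10 fail=14; on 'd' 14 → fail=15;  out {1}∪{2}={1,2}

Run:
[0] read 'b'  n0⇒n0
[1] read 'a'  n0⇒n6
[2] read 'c'  n6⇒n7
[3] read 'd'  n7⇒n8
[4] read 'b'  n8⇒n9
[5] read 'b'  n9⇒n10
[6] read 'd'  n10⇒n11  → match P1@[1:6],P2@[3:6]
[7] read 'd'  n11⇒n12 (via fail)
[8] read 'c'  n12⇒n1 (via fail)
[9] read 'c'  n1⇒n2
[10] read 'c'  n2⇒n2 (via fail)
[11] read 'b'  n2⇒n3
[12] read 'd'  n3⇒n4
[13] read 'b'  n4⇒n5  → match P0@[9:13]
[14] read 'b'  n5⇒n14 (via fail)
[15] read 'b'  n14⇒n0 (via fail)
[16] read 'b'  n0⇒n0
[17] read 'a'  n0⇒n6
[18] read 'c'  n6⇒n7
[19] read 'd'  n7⇒n8
[20] read 'b'  n8⇒n9
[21] read 'b'  n9⇒n10
[22] read 'd'  n10⇒n11  → match P1@[17:22],P2@[19:22]
[23] read 'd'  n11⇒n12 (via fail)
[24] read 'b'  n12⇒n13
[25] read 'b'  n13⇒n14
[26] read 'd'  n14⇒n15  → match P2@[23:26]
[27] read 'a'  n15⇒n6 (via fail)
[28] read 'c'  n6⇒n7
[29] read 'd'  n7⇒n8
[30] read 'b'  n8⇒n9
[31] read 'b'  n9⇒n10
[32] read 'd'  n10⇒n11  → match P1@[27:32],P2@[29:32]
[33] read 'a'  n11⇒n6 (via fail)
[34] read 'a'  n6⇒n6 (via fail)
[35] read 'c'  n6⇒n7
[36] read 'b'  n7⇒n0 (via fail)
[37] read 'c'  n0⇒n1
[38] read 'c'  n1⇒n2
[39] read 'b'  n2⇒n3
[40] read 'd'  n3⇒n4
[41] read 'b'  n4⇒n5  → match P0@[37:41]
[42] read 'd'  n5⇒n12 (via fail)
[43] read 'c'  n12⇒n1 (via fail)
[44] read 'c'  n1⇒n2
[45] read 'b'  n2⇒n3
[46] read 'd'  n3⇒n4
[47] read 'b'  n4⇒n5  → match P0@[43:47]
[48] read 'd'  n5⇒n12 (via fail)
[49] read 'a'  n12⇒n6 (via fail)
[50] read 'c'  n6⇒n7
[51] read 'c'  n7⇒n2 (via fail)
[52] read 'c'  n2⇒n2 (via fail)
[53] read 'b'  n2⇒n3
[54] read 'd'  n3⇒n4
[55] read 'b'  n4⇒n5  → match P0@[51:55]
[56] read 'c'  n5⇒n1 (via fail)
[57] read 'a'  n1⇒n6 (via fail)
[58] read 'a'  n6⇒n6 (via fail)
[59] read 'c'  n6⇒n7
[60] read 'd'  n7⇒n8
[61] read 'b'  n8⇒n9
[62] read 'b'  n9⇒n10

Result: [[6,1],[6,2],[13,0],[22,1],[22,2],[26,2],[32,1],[32,2],[41,0],[47,0],[55,0]]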